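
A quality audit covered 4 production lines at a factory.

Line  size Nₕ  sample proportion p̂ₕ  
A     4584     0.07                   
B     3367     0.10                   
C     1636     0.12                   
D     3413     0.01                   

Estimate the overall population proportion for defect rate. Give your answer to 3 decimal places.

N = 4584 + 3367 + 1636 + 3413 = 13000.
Overall proportion = Σ (Nₕ/N)·p̂ₕ.
Σ Nₕp̂ₕ = 320.88 + 336.7 + 196.32 + 34.13 = 888.03.
888.03 / 13000 = 0.06831 → 0.068.

0.068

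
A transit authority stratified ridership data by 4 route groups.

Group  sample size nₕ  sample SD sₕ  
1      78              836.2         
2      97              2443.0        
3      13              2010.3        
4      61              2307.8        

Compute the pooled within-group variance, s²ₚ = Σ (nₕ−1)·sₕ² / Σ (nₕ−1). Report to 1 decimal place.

Degrees of freedom: 77 + 96 + 12 + 60 = 245.
Σ(nₕ−1)sₕ² = 77·699230.44 + 96·5968249 + 12·4041306.09 + 60·5325940.84 = 994844771.36.
s²ₚ = 994844771.36 / 245 = 4060590.904... → 4060590.9.

4060590.9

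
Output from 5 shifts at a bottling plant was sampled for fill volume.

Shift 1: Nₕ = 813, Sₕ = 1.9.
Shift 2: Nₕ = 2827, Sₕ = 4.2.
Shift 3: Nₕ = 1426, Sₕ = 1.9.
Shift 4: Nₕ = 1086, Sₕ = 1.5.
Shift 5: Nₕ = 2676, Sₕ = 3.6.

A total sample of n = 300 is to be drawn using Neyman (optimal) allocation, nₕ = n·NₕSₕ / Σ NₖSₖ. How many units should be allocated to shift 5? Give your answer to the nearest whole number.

106

1: NₕSₕ = 813·1.9 = 1544.7
2: NₕSₕ = 2827·4.2 = 11873.4
3: NₕSₕ = 1426·1.9 = 2709.4
4: NₕSₕ = 1086·1.5 = 1629
5: NₕSₕ = 2676·3.6 = 9633.6
Σ NₕSₕ = 27390.1.
n_5 = 300·9633.6/27390.1 = 105.515... → 106.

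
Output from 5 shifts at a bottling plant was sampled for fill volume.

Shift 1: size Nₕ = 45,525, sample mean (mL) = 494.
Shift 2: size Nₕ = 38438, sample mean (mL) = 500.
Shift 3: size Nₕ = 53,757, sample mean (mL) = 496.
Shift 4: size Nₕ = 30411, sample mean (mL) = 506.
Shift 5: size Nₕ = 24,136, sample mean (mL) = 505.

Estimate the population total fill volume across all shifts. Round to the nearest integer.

95948468

Estimate total by summing Nₕ·x̄ₕ over strata.
45525·494 + 38438·500 + 53757·496 + 30411·506 + 24136·505 = 22489350 + 19219000 + 26663472 + 15387966 + 12188680 = 95948468.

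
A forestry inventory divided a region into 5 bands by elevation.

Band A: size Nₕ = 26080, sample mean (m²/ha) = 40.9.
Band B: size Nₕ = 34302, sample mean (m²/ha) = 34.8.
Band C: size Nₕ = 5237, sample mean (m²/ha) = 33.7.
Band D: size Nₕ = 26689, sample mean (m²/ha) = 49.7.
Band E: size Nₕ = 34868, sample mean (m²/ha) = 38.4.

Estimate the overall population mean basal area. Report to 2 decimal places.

40.12

x̄_st = (Σ Nₕx̄ₕ) / (Σ Nₕ) = (26080·40.9 + 34302·34.8 + 5237·33.7 + 26689·49.7 + 34868·38.4) / 127176
= 5102243 / 127176 = 40.1195... → 40.12.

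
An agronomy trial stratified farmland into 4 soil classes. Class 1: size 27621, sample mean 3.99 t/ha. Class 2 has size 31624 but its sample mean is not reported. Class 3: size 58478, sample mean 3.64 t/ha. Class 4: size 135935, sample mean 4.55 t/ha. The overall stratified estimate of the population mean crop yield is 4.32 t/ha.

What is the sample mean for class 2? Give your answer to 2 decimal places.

Σ Nₕx̄ₕ = N·μ, so 31624·x̄_2 = 253658·4.32 − (27621·3.99 + 58478·3.64 + 135935·4.55).
= 1095802.56 − 941571.96 = 154230.6.
x̄_2 = 154230.6 / 31624 = 4.8770... → 4.88.

4.88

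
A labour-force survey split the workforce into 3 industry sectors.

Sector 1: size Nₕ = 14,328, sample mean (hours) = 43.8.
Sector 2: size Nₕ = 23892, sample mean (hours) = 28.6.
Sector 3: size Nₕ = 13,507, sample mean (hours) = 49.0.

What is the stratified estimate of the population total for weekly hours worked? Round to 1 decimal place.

1972720.6

Population total = Σ Nₕ·x̄ₕ (each stratum's size times its mean).
14328·43.8 + 23892·28.6 + 13507·49.0 = 627566.4 + 683311.2 + 661843 = 1972720.6.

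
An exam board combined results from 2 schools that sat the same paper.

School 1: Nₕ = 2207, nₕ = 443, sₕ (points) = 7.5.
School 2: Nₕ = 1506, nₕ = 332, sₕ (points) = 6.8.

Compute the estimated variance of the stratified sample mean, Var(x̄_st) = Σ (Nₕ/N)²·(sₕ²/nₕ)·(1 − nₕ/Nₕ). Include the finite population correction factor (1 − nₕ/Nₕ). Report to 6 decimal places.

0.053718

N = 3713; Wₕ = Nₕ/N.
school 1: (2207/3713)²·7.5²/443·(1 − 443/2207) = 0.035856659
school 2: (1506/3713)²·6.8²/332·(1 − 332/1506) = 0.017861705
Sum = 0.053718364 → 0.053718.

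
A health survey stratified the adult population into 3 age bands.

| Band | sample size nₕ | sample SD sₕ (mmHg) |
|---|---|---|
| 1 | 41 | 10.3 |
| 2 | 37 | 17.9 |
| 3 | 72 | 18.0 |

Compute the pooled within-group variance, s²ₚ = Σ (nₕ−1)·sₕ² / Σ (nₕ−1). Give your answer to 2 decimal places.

263.83

1: (41−1)·10.3² = 40·106.09 = 4243.6
2: (37−1)·17.9² = 36·320.41 = 11534.76
3: (72−1)·18.0² = 71·324 = 23004
Numerator = 38782.36; denominator = Σ(nₕ−1) = 147.
s²ₚ = 38782.36/147 = 263.8256... → 263.83.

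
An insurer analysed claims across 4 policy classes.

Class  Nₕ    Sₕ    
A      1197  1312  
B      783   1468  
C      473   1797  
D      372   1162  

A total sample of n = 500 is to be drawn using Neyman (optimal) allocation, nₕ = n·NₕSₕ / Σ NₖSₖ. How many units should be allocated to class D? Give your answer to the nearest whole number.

54

Σ NₕSₕ = 1197·1312 + 783·1468 + 473·1797 + 372·1162 = 4002153.
Share for D: 432264/4002153 = 0.10801.
n_D = 500 × 0.10801 = 54.004... → 54.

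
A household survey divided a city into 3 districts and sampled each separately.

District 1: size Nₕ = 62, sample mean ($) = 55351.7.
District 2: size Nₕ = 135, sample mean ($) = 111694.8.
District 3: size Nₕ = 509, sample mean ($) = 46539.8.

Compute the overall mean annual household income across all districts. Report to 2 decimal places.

59772.47

x̄_st = (Σ Nₕx̄ₕ) / (Σ Nₕ) = (62·55351.7 + 135·111694.8 + 509·46539.8) / 706
= 42199361.6 / 706 = 59772.4669... → 59772.47.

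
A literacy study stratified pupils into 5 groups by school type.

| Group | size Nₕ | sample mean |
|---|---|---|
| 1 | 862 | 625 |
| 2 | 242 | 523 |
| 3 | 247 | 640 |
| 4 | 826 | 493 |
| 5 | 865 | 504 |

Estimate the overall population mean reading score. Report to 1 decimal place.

x̄_st = (Σ Nₕx̄ₕ) / (Σ Nₕ) = (862·625 + 242·523 + 247·640 + 826·493 + 865·504) / 3042
= 1666574 / 3042 = 547.855... → 547.9.

547.9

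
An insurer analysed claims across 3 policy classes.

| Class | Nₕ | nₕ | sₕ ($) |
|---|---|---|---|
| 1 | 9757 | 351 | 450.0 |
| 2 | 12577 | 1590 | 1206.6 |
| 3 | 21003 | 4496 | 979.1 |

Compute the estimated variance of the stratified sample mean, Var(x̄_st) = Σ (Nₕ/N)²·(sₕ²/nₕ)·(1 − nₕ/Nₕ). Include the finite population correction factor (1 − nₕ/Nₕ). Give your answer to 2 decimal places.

134.92

N = 43337. Term for each stratum: Wₕ²sₕ²/nₕ·(1−nₕ/Nₕ).
Var(x̄_st) = 28.19172 + 67.37023 + 39.36041 = 134.92235 → 134.92.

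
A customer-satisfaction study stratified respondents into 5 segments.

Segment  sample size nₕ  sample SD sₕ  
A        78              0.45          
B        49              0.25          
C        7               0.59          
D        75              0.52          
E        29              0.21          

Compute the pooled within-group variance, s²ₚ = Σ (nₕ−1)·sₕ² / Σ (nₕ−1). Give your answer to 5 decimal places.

0.17994

Degrees of freedom: 77 + 48 + 6 + 74 + 28 = 233.
Σ(nₕ−1)sₕ² = 77·0.2025 + 48·0.0625 + 6·0.3481 + 74·0.2704 + 28·0.0441 = 41.9255.
s²ₚ = 41.9255 / 233 = 0.1799378... → 0.17994.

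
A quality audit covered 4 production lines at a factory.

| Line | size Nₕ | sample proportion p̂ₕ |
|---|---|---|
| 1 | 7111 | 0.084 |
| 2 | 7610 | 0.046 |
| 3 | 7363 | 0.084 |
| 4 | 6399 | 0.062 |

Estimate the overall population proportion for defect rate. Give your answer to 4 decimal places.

0.0689

N = 7111 + 7610 + 7363 + 6399 = 28483.
Overall proportion = Σ (Nₕ/N)·p̂ₕ.
Σ Nₕp̂ₕ = 597.324 + 350.06 + 618.492 + 396.738 = 1962.614.
1962.614 / 28483 = 0.068905... → 0.0689.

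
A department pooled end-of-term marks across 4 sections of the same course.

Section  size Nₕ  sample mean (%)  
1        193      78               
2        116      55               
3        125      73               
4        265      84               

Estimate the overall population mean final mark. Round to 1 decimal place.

75.6

N = 193 + 116 + 125 + 265 = 699.
Overall mean = Σ (Nₕ/N)·x̄ₕ — weight by population share, not a simple average.
Σ Nₕx̄ₕ = 193·78 + 116·55 + 125·73 + 265·84 = 15054 + 6380 + 9125 + 22260 = 52819.
Divide by N: 52819 / 699 = 75.564... → 75.6.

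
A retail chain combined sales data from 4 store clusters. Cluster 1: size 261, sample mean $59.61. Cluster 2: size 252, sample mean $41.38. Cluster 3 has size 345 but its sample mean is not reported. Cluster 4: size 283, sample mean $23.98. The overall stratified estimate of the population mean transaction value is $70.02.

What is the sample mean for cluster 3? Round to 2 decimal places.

Σ Nₕx̄ₕ = N·μ, so 345·x̄_3 = 1141·70.02 − (261·59.61 + 252·41.38 + 283·23.98).
= 79892.82 − 32772.31 = 47120.51.
x̄_3 = 47120.51 / 345 = 136.5812... → 136.58.

136.58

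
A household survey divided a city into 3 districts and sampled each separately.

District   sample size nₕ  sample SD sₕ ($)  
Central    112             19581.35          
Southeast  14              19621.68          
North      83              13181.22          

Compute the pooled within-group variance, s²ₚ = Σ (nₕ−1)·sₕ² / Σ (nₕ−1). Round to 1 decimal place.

Central: (112−1)·19581.35² = 111·383429267.8225 = 42560648728.2975
Southeast: (14−1)·19621.68² = 13·385010326.0224 = 5005134238.2912
North: (83−1)·13181.22² = 82·173744560.6884 = 14247053976.4488
Numerator = 61812836943.0375; denominator = Σ(nₕ−1) = 206.
s²ₚ = 61812836943.0375/206 = 300062315.257... → 300062315.3.

300062315.3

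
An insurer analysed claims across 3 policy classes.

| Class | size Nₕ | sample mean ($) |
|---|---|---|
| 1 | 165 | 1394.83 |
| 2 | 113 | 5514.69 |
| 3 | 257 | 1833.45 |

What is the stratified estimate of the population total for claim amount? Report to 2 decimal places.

1324503.57

1: 165·1394.83 = 230146.95
2: 113·5514.69 = 623159.97
3: 257·1833.45 = 471196.65
τ̂ = Σ Nₕx̄ₕ = 1324503.57.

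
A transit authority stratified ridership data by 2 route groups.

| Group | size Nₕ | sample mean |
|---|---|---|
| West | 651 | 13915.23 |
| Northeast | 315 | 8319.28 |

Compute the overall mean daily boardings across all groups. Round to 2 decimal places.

12090.46

x̄_st = (Σ Nₕx̄ₕ) / (Σ Nₕ) = (651·13915.23 + 315·8319.28) / 966
= 11679387.93 / 966 = 12090.4637... → 12090.46.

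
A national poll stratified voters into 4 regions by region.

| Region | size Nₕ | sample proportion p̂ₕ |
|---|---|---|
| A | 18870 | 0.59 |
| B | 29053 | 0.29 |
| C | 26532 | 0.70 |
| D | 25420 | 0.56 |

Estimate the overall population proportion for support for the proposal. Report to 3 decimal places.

N = 18870 + 29053 + 26532 + 25420 = 99875.
Overall proportion = Σ (Nₕ/N)·p̂ₕ.
Σ Nₕp̂ₕ = 11133.3 + 8425.37 + 18572.4 + 14235.2 = 52366.27.
52366.27 / 99875 = 0.52432... → 0.524.

0.524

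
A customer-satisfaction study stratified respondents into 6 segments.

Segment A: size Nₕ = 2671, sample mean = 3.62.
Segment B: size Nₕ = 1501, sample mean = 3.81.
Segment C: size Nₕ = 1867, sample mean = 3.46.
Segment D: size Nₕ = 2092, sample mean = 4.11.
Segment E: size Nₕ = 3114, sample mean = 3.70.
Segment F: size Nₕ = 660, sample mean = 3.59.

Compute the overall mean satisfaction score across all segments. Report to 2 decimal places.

3.72

N = 11905; weights Wₕ = Nₕ/N = (0.2244, 0.1261, 0.1568, 0.1757, 0.2616, 0.0554).
x̄_st = Σ Wₕ·x̄ₕ = 0.2244·3.62 + 0.1261·3.81 + 0.1568·3.46 + 0.1757·4.11 + 0.2616·3.70 + 0.0554·3.59 ≈ 3.7242...
→ 3.72.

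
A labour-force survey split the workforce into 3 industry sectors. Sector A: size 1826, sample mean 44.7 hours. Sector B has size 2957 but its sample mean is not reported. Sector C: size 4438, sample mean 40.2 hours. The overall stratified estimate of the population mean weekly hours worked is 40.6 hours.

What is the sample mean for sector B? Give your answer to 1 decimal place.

N = 1826 + 2957 + 4438 = 9221.
Overall total = μ·N = 40.6·9221 = 374372.6.
Subtract the known strata: 1826·44.7 + 4438·40.2 = 260029.8.
Remaining total for sector B: 374372.6 − 260029.8 = 114342.8.
Divide by its size: 114342.8 / 2957 = 38.669... → 38.7.

38.7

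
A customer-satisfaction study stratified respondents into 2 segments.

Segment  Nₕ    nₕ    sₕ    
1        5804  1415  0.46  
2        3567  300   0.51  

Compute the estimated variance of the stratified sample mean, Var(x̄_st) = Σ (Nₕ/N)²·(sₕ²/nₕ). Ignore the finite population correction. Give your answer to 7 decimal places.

N = 9371; Wₕ = Nₕ/N.
segment 1: (5804/9371)²·0.46²/1415 = 0.0000573644
segment 2: (3567/9371)²·0.51²/300 = 0.0001256185
Sum = 0.0001829828 → 0.0001830.

0.0001830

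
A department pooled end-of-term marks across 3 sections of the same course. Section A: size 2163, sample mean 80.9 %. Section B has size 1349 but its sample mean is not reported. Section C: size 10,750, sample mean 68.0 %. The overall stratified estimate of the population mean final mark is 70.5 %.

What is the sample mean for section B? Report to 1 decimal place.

Σ Nₕx̄ₕ = N·μ, so 1349·x̄_B = 14262·70.5 − (2163·80.9 + 10750·68.0).
= 1005471 − 905986.7 = 99484.3.
x̄_B = 99484.3 / 1349 = 73.747... → 73.7.

73.7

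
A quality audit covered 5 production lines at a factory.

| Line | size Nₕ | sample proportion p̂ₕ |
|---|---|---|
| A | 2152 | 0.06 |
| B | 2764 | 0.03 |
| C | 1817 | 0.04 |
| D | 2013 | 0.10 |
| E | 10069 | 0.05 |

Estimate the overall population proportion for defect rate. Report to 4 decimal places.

0.0526

N = 2152 + 2764 + 1817 + 2013 + 10069 = 18815.
Overall proportion = Σ (Nₕ/N)·p̂ₕ.
Σ Nₕp̂ₕ = 129.12 + 82.92 + 72.68 + 201.3 + 503.45 = 989.47.
989.47 / 18815 = 0.052589... → 0.0526.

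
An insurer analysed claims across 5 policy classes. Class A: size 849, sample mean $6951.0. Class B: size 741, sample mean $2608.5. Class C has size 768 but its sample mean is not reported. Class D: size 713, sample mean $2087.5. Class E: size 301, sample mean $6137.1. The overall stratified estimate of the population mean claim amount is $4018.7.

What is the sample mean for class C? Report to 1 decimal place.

Σ Nₕx̄ₕ = N·μ, so 768·x̄_C = 3372·4018.7 − (849·6951.0 + 741·2608.5 + 713·2087.5 + 301·6137.1).
= 13551056.4 − 11169952.1 = 2381104.3.
x̄_C = 2381104.3 / 768 = 3100.396... → 3100.4.

3100.4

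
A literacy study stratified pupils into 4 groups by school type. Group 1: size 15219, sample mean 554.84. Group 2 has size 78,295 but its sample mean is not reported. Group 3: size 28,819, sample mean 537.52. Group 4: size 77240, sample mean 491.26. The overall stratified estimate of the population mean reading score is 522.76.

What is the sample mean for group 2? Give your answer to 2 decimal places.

542.17

N = 15219 + 78295 + 28819 + 77240 = 199573.
Overall total = μ·N = 522.76·199573 = 104328781.48.
Subtract the known strata: 15219·554.84 + 28819·537.52 + 77240·491.26 = 61879821.24.
Remaining total for group 2: 104328781.48 − 61879821.24 = 42448960.24.
Divide by its size: 42448960.24 / 78295 = 542.1669... → 542.17.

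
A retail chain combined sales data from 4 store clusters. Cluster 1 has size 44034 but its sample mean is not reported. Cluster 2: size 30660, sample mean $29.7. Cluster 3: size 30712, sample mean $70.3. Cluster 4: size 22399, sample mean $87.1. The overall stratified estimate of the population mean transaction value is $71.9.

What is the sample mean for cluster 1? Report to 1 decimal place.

Σ Nₕx̄ₕ = N·μ, so 44034·x̄_1 = 127805·71.9 − (30660·29.7 + 30712·70.3 + 22399·87.1).
= 9189179.5 − 5020608.5 = 4168571.
x̄_1 = 4168571 / 44034 = 94.667... → 94.7.

94.7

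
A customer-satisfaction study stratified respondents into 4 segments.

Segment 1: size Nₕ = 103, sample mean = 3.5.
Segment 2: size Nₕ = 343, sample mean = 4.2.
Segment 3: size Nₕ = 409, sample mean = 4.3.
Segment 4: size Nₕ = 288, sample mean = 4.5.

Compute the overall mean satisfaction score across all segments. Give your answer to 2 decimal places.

N = 103 + 343 + 409 + 288 = 1143.
Weight each subgroup mean by Nₕ/N and sum.
Σ Nₕx̄ₕ = 103·3.5 + 343·4.2 + 409·4.3 + 288·4.5 = 360.5 + 1440.6 + 1758.7 + 1296 = 4855.8.
Divide by N: 4855.8 / 1143 = 4.2483... → 4.25.

4.25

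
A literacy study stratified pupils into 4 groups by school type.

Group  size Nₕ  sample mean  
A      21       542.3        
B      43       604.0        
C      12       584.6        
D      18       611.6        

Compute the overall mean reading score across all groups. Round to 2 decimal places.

N = 94; weights Wₕ = Nₕ/N = (0.2234, 0.4574, 0.1277, 0.1915).
x̄_st = Σ Wₕ·x̄ₕ = 0.2234·542.3 + 0.4574·604.0 + 0.1277·584.6 + 0.1915·611.6 ≈ 589.1947...
→ 589.19.

589.19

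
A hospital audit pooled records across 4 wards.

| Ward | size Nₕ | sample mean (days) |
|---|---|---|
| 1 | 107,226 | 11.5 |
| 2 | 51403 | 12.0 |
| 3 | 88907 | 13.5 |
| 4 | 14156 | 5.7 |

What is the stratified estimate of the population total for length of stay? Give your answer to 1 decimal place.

3130868.7

Estimate total by summing Nₕ·x̄ₕ over strata.
107226·11.5 + 51403·12.0 + 88907·13.5 + 14156·5.7 = 1233099 + 616836 + 1200244.5 + 80689.2 = 3130868.7.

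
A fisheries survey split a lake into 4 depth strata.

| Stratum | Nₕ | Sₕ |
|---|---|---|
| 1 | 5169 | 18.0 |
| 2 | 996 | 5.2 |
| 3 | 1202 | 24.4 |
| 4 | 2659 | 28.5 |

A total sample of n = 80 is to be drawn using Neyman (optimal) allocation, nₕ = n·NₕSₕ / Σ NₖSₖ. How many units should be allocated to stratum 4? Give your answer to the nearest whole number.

30

1: NₕSₕ = 5169·18.0 = 93042
2: NₕSₕ = 996·5.2 = 5179.2
3: NₕSₕ = 1202·24.4 = 29328.8
4: NₕSₕ = 2659·28.5 = 75781.5
Σ NₕSₕ = 203331.5.
n_4 = 80·75781.5/203331.5 = 29.816... → 30.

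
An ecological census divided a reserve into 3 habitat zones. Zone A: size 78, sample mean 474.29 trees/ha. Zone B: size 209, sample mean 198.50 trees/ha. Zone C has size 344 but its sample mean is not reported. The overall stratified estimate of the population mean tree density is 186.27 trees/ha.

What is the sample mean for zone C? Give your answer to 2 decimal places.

113.53

Σ Nₕx̄ₕ = N·μ, so 344·x̄_C = 631·186.27 − (78·474.29 + 209·198.50).
= 117536.37 − 78481.12 = 39055.25.
x̄_C = 39055.25 / 344 = 113.5327... → 113.53.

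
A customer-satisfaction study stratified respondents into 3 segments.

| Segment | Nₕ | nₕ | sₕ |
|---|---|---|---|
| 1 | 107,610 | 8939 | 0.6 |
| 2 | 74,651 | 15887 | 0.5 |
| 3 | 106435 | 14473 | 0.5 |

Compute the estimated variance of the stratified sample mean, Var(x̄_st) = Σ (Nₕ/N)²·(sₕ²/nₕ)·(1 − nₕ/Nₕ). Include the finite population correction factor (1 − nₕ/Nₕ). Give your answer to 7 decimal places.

N = 288696; Wₕ = Nₕ/N.
segment 1: (107610/288696)²·0.6²/8939·(1 − 8939/107610) = 0.0000051307
segment 2: (74651/288696)²·0.5²/15887·(1 − 15887/74651) = 0.0000008283
segment 3: (106435/288696)²·0.5²/14473·(1 − 14473/106435) = 0.0000020286
Sum = 0.0000079875 → 0.0000080.

0.0000080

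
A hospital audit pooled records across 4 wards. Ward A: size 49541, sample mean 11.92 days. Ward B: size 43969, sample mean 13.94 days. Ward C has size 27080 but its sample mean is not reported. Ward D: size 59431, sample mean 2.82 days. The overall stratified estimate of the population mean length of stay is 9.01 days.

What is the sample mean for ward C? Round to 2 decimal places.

9.27

N = 49541 + 43969 + 27080 + 59431 = 180021.
Overall total = μ·N = 9.01·180021 = 1621989.21.
Subtract the known strata: 49541·11.92 + 43969·13.94 + 59431·2.82 = 1371052.
Remaining total for ward C: 1621989.21 − 1371052 = 250937.21.
Divide by its size: 250937.21 / 27080 = 9.2665... → 9.27.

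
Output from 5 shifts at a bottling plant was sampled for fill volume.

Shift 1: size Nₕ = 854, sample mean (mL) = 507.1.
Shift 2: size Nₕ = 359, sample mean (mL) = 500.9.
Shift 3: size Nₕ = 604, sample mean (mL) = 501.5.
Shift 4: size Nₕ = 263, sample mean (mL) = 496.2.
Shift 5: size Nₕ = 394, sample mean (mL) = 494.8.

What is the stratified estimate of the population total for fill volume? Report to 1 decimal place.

1: 854·507.1 = 433063.4
2: 359·500.9 = 179823.1
3: 604·501.5 = 302906
4: 263·496.2 = 130500.6
5: 394·494.8 = 194951.2
τ̂ = Σ Nₕx̄ₕ = 1241244.3.

1241244.3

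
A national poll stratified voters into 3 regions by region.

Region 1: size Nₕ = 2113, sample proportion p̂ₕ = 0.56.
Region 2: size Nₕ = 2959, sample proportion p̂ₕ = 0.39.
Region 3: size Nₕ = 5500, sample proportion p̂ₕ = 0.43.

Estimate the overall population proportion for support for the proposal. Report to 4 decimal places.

0.4448

N = 2113 + 2959 + 5500 = 10572.
Overall proportion = Σ (Nₕ/N)·p̂ₕ.
Σ Nₕp̂ₕ = 1183.28 + 1154.01 + 2365 = 4702.29.
4702.29 / 10572 = 0.444787... → 0.4448.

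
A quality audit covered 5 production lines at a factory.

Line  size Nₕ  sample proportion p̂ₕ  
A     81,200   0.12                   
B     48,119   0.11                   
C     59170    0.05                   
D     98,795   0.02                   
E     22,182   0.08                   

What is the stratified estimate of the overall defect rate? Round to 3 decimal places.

0.070

N = 81200 + 48119 + 59170 + 98795 + 22182 = 309466.
Overall proportion = Σ (Nₕ/N)·p̂ₕ.
Σ Nₕp̂ₕ = 9744 + 5293.09 + 2958.5 + 1975.9 + 1774.56 = 21746.05.
21746.05 / 309466 = 0.07027... → 0.070.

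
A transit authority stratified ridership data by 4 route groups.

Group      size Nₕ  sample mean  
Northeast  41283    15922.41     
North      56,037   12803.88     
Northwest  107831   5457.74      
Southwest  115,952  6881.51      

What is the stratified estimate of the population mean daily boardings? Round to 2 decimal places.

N = 321103; weights Wₕ = Nₕ/N = (0.1286, 0.1745, 0.3358, 0.3611).
x̄_st = Σ Wₕ·x̄ₕ = 0.1286·15922.41 + 0.1745·12803.88 + 0.3358·5457.74 + 0.3611·6881.51 ≈ 8599.2790...
→ 8599.28.

8599.28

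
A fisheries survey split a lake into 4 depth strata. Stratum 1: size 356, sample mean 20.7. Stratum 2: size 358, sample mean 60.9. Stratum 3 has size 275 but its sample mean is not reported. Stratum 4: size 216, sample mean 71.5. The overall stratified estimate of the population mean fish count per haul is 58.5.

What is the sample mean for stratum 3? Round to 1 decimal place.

N = 356 + 358 + 275 + 216 = 1205.
Overall total = μ·N = 58.5·1205 = 70492.5.
Subtract the known strata: 356·20.7 + 358·60.9 + 216·71.5 = 44615.4.
Remaining total for stratum 3: 70492.5 − 44615.4 = 25877.1.
Divide by its size: 25877.1 / 275 = 94.099... → 94.1.

94.1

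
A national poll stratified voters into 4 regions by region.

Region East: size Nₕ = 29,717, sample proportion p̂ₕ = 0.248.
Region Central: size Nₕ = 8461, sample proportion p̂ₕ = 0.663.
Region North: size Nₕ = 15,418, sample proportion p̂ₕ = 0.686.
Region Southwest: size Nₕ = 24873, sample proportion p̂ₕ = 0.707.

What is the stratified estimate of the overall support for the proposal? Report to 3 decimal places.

N = 29717 + 8461 + 15418 + 24873 = 78469.
Overall proportion = Σ (Nₕ/N)·p̂ₕ.
Σ Nₕp̂ₕ = 7369.816 + 5609.643 + 10576.748 + 17585.211 = 41141.418.
41141.418 / 78469 = 0.52430... → 0.524.

0.524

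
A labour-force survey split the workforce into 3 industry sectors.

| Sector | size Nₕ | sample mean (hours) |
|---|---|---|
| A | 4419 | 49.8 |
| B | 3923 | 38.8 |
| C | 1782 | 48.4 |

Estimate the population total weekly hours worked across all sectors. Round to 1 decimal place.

458527.4

Population total = Σ Nₕ·x̄ₕ (each stratum's size times its mean).
4419·49.8 + 3923·38.8 + 1782·48.4 = 220066.2 + 152212.4 + 86248.8 = 458527.4.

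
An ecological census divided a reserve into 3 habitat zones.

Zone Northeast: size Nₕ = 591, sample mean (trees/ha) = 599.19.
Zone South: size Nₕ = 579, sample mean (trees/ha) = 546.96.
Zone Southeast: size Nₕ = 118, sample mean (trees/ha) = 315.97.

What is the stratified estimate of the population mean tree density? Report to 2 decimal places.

x̄_st = (Σ Nₕx̄ₕ) / (Σ Nₕ) = (591·599.19 + 579·546.96 + 118·315.97) / 1288
= 708095.59 / 1288 = 549.7637... → 549.76.

549.76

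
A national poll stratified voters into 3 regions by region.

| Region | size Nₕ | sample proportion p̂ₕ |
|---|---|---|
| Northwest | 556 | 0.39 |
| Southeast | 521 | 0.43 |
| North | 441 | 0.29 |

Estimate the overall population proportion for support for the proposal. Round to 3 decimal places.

Wₕ = Nₕ/N with N = 1518: 0.3663, 0.3432, 0.2905.
p̂_st = 0.3663·0.39 + 0.3432·0.43 + 0.2905·0.29 ≈ 0.37468... → 0.375.

0.375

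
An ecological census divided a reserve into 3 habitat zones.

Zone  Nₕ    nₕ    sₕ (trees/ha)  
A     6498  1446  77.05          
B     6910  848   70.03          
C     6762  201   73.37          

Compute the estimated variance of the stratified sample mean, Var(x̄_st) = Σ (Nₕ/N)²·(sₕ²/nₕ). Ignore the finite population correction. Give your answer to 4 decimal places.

4.1150

N = 20170; Wₕ = Nₕ/N.
zone A: (6498/20170)²·77.05²/1446 = 0.4261128
zone B: (6910/20170)²·70.03²/848 = 0.6787607
zone C: (6762/20170)²·73.37²/201 = 3.0100903
Sum = 4.1149638 → 4.1150.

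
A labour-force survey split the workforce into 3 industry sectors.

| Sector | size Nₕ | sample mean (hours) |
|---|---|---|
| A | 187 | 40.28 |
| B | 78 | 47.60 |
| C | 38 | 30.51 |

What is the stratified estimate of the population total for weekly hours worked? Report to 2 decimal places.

12404.54

Population total = Σ Nₕ·x̄ₕ (each stratum's size times its mean).
187·40.28 + 78·47.60 + 38·30.51 = 7532.36 + 3712.8 + 1159.38 = 12404.54.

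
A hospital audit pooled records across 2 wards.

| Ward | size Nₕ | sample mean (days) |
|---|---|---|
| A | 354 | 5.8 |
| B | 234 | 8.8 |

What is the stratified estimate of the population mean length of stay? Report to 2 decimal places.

N = 354 + 234 = 588.
Weight each subgroup mean by Nₕ/N and sum.
Σ Nₕx̄ₕ = 354·5.8 + 234·8.8 = 2053.2 + 2059.2 = 4112.4.
Divide by N: 4112.4 / 588 = 6.9939... → 6.99.

6.99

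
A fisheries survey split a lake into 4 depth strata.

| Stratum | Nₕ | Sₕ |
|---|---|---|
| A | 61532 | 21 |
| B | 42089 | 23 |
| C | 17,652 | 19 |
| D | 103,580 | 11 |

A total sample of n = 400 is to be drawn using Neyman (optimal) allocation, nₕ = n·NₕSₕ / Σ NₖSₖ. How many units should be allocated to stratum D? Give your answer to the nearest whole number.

Σ NₕSₕ = 61532·21 + 42089·23 + 17652·19 + 103580·11 = 3734987.
Share for D: 1139380/3734987 = 0.30506.
n_D = 400 × 0.30506 = 122.022... → 122.

122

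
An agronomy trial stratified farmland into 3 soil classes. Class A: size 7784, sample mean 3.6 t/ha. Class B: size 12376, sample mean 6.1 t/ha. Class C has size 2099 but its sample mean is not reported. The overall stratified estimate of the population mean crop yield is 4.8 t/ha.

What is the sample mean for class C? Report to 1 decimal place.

1.6

N = 7784 + 12376 + 2099 = 22259.
Overall total = μ·N = 4.8·22259 = 106843.2.
Subtract the known strata: 7784·3.6 + 12376·6.1 = 103516.
Remaining total for class C: 106843.2 − 103516 = 3327.2.
Divide by its size: 3327.2 / 2099 = 1.585... → 1.6.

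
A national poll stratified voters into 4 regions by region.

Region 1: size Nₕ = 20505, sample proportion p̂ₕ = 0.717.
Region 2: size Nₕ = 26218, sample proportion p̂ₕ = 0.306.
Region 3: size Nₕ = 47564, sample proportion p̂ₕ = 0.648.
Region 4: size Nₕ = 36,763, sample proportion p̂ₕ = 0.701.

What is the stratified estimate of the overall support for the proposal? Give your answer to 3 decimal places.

Wₕ = Nₕ/N with N = 131050: 0.1565, 0.2001, 0.3629, 0.2805.
p̂_st = 0.1565·0.717 + 0.2001·0.306 + 0.3629·0.648 + 0.2805·0.701 ≈ 0.60524... → 0.605.

0.605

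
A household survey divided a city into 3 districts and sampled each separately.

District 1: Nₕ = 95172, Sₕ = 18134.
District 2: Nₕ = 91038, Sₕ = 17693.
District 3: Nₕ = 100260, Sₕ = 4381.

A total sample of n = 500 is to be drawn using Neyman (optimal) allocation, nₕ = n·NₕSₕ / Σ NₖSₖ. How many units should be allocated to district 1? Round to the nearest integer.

1: NₕSₕ = 95172·18134 = 1725849048
2: NₕSₕ = 91038·17693 = 1610735334
3: NₕSₕ = 100260·4381 = 439239060
Σ NₕSₕ = 3775823442.
n_1 = 500·1725849048/3775823442 = 228.539... → 229.

229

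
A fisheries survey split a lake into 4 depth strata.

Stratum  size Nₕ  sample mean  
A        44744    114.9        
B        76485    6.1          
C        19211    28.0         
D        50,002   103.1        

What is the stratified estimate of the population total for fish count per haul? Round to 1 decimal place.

11300758.3

Population total = Σ Nₕ·x̄ₕ (each stratum's size times its mean).
44744·114.9 + 76485·6.1 + 19211·28.0 + 50002·103.1 = 5141085.6 + 466558.5 + 537908 + 5155206.2 = 11300758.3.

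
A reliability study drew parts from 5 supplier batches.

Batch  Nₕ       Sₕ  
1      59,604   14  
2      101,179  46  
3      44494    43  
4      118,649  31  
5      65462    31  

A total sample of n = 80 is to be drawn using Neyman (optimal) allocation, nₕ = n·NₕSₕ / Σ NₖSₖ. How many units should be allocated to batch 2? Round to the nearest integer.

28

1: NₕSₕ = 59604·14 = 834456
2: NₕSₕ = 101179·46 = 4654234
3: NₕSₕ = 44494·43 = 1913242
4: NₕSₕ = 118649·31 = 3678119
5: NₕSₕ = 65462·31 = 2029322
Σ NₕSₕ = 13109373.
n_2 = 80·4654234/13109373 = 28.402... → 28.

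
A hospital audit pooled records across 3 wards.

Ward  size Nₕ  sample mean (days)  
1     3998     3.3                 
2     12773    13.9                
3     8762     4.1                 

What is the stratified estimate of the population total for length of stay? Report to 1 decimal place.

226662.3

Estimate total by summing Nₕ·x̄ₕ over strata.
3998·3.3 + 12773·13.9 + 8762·4.1 = 13193.4 + 177544.7 + 35924.2 = 226662.3.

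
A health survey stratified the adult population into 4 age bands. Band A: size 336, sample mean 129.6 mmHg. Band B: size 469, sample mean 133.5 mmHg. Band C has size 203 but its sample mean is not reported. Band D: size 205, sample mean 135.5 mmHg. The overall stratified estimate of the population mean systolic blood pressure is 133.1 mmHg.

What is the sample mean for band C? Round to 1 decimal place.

135.5

Σ Nₕx̄ₕ = N·μ, so 203·x̄_C = 1213·133.1 − (336·129.6 + 469·133.5 + 205·135.5).
= 161450.3 − 133934.6 = 27515.7.
x̄_C = 27515.7 / 203 = 135.545... → 135.5.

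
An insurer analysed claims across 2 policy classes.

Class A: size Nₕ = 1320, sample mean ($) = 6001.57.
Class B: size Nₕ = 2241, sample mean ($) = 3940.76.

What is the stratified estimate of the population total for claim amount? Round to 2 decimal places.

Estimate total by summing Nₕ·x̄ₕ over strata.
1320·6001.57 + 2241·3940.76 = 7922072.4 + 8831243.16 = 16753315.56.

16753315.56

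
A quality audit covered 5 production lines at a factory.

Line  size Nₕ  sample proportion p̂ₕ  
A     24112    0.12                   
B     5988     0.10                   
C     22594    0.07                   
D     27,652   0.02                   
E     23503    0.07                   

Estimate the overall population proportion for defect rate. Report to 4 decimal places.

0.0700

N = 24112 + 5988 + 22594 + 27652 + 23503 = 103849.
Overall proportion = Σ (Nₕ/N)·p̂ₕ.
Σ Nₕp̂ₕ = 2893.44 + 598.8 + 1581.58 + 553.04 + 1645.21 = 7272.07.
7272.07 / 103849 = 0.070025... → 0.0700.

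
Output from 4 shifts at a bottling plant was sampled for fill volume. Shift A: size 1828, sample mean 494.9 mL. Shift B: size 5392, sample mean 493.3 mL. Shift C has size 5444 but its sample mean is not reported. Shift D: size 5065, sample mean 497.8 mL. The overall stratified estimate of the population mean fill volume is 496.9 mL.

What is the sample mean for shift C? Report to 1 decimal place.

N = 1828 + 5392 + 5444 + 5065 = 17729.
Overall total = μ·N = 496.9·17729 = 8809540.1.
Subtract the known strata: 1828·494.9 + 5392·493.3 + 5065·497.8 = 6085907.8.
Remaining total for shift C: 8809540.1 − 6085907.8 = 2723632.3.
Divide by its size: 2723632.3 / 5444 = 500.300... → 500.3.

500.3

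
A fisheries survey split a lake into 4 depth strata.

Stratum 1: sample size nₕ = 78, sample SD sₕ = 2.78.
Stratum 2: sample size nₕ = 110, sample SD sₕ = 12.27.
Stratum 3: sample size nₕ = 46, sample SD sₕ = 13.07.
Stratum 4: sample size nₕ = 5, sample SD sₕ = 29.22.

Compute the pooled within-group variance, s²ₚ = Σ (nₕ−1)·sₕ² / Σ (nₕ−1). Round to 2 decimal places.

Degrees of freedom: 77 + 109 + 45 + 4 = 235.
Σ(nₕ−1)sₕ² = 77·7.7284 + 109·150.5529 + 45·170.8249 + 4·853.8084 = 28107.707.
s²ₚ = 28107.707 / 235 = 119.6073... → 119.61.

119.61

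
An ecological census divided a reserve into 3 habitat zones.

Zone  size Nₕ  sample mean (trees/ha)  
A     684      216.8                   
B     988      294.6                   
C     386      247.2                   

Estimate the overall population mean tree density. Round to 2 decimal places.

x̄_st = (Σ Nₕx̄ₕ) / (Σ Nₕ) = (684·216.8 + 988·294.6 + 386·247.2) / 2058
= 534775.2 / 2058 = 259.8519... → 259.85.

259.85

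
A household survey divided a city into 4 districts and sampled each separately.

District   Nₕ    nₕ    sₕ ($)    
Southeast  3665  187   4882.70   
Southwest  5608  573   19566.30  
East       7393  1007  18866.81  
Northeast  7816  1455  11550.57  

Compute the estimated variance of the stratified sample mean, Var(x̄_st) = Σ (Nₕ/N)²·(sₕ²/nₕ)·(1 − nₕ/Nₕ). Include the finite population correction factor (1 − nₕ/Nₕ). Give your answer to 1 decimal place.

N = 24482; Wₕ = Nₕ/N.
district Southeast: (3665/24482)²·4882.70²/187·(1 − 187/3665) = 2711.3666
district Southwest: (5608/24482)²·19566.30²/573·(1 − 573/5608) = 31475.7790
district East: (7393/24482)²·18866.81²/1007·(1 − 1007/7393) = 27843.4672
district Northeast: (7816/24482)²·11550.57²/1455·(1 − 1455/7816) = 7606.0644
Sum = 69636.6772 → 69636.7.

69636.7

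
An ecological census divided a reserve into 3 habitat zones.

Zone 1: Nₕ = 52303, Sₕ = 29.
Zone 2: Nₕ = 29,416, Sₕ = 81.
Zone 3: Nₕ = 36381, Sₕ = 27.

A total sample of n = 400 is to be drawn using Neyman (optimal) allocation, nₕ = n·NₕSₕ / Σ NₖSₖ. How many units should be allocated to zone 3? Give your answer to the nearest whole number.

1: NₕSₕ = 52303·29 = 1516787
2: NₕSₕ = 29416·81 = 2382696
3: NₕSₕ = 36381·27 = 982287
Σ NₕSₕ = 4881770.
n_3 = 400·982287/4881770 = 80.486... → 80.

80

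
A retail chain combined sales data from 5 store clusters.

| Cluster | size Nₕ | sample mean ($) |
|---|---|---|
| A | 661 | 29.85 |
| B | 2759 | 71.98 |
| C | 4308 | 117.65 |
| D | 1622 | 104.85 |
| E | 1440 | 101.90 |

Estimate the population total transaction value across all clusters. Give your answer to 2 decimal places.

1041962.57

A: 661·29.85 = 19730.85
B: 2759·71.98 = 198592.82
C: 4308·117.65 = 506836.2
D: 1622·104.85 = 170066.7
E: 1440·101.90 = 146736
τ̂ = Σ Nₕx̄ₕ = 1041962.57.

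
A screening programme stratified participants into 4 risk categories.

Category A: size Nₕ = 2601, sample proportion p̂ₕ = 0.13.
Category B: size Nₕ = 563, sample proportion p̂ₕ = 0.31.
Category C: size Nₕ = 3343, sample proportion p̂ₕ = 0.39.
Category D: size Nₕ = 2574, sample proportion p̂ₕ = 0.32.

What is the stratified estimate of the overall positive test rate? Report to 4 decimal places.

Wₕ = Nₕ/N with N = 9081: 0.2864, 0.0620, 0.3681, 0.2834.
p̂_st = 0.2864·0.13 + 0.0620·0.31 + 0.3681·0.39 + 0.2834·0.32 ≈ 0.290729... → 0.2907.

0.2907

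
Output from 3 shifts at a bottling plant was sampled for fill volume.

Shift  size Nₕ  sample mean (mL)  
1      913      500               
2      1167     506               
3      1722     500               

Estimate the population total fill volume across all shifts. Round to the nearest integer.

1908002

Population total = Σ Nₕ·x̄ₕ (each stratum's size times its mean).
913·500 + 1167·506 + 1722·500 = 456500 + 590502 + 861000 = 1908002.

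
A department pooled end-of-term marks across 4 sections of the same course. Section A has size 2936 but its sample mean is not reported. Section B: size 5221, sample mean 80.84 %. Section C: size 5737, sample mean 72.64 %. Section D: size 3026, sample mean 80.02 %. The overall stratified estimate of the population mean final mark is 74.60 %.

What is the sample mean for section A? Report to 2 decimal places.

Σ Nₕx̄ₕ = N·μ, so 2936·x̄_A = 16920·74.60 − (5221·80.84 + 5737·72.64 + 3026·80.02).
= 1262232 − 1080941.84 = 181290.16.
x̄_A = 181290.16 / 2936 = 61.7473... → 61.75.

61.75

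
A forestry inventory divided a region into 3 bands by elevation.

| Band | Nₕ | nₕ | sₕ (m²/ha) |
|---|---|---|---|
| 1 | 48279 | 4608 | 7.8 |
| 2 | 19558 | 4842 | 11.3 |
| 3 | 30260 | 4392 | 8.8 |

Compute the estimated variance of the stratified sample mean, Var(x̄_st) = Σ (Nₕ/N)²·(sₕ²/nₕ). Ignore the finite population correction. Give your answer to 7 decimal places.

N = 98097. Term for each stratum: Wₕ²sₕ²/nₕ.
Var(x̄_st) = 0.0031980247 + 0.0010482613 + 0.0016777583 = 0.0059240443 → 0.0059240.

0.0059240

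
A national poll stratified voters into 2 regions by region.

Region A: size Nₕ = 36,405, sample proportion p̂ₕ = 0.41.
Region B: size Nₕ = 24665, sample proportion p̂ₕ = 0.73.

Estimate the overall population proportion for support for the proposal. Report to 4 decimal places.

0.5392

Wₕ = Nₕ/N with N = 61070: 0.5961, 0.4039.
p̂_st = 0.5961·0.41 + 0.4039·0.73 ≈ 0.539242... → 0.5392.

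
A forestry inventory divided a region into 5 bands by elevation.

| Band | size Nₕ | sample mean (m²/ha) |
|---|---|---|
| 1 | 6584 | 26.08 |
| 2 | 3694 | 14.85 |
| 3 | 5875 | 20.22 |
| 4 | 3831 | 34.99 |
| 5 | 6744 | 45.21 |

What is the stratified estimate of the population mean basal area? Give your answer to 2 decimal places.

N = 6584 + 3694 + 5875 + 3831 + 6744 = 26728.
Weight each subgroup mean by Nₕ/N and sum.
Σ Nₕx̄ₕ = 6584·26.08 + 3694·14.85 + 5875·20.22 + 3831·34.99 + 6744·45.21 = 171710.72 + 54855.9 + 118792.5 + 134046.69 + 304896.24 = 784302.05.
Divide by N: 784302.05 / 26728 = 29.3438... → 29.34.

29.34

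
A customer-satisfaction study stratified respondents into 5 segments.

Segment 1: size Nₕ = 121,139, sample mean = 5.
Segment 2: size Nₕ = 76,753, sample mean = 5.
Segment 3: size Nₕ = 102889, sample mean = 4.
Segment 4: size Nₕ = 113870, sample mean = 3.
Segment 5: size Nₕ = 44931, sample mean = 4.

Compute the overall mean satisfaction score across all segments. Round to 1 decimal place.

4.2

N = 121139 + 76753 + 102889 + 113870 + 44931 = 459582.
Overall mean = Σ (Nₕ/N)·x̄ₕ — weight by population share, not a simple average.
Σ Nₕx̄ₕ = 121139·5 + 76753·5 + 102889·4 + 113870·3 + 44931·4 = 605695 + 383765 + 411556 + 341610 + 179724 = 1922350.
Divide by N: 1922350 / 459582 = 4.183... → 4.2.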